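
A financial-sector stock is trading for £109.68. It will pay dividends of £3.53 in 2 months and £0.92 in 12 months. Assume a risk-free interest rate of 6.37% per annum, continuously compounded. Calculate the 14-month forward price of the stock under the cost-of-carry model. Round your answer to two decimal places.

£113.45

PV(dividends) I = 3.53·e^(−0.0637·2/12) + 0.92·e^(−0.0637·12/12)
I = 3.4927 + 0.8632 = 4.3559
F = (S − I)·e^(rT) = (109.68 − 4.3559) · e^(0.0637·14/12)
= 105.3241 · e^0.074317 = 105.3241 × 1.077148 = £113.45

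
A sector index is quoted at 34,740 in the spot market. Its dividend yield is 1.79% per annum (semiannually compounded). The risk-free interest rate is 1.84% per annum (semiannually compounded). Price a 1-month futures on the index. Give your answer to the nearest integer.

F = S · (1+r/2)^(2T) / (1+q/2)^(2T)
= 34740 × 1.001527 / 1.001486 = 34740 × 1.000041
F = 34,741

34,741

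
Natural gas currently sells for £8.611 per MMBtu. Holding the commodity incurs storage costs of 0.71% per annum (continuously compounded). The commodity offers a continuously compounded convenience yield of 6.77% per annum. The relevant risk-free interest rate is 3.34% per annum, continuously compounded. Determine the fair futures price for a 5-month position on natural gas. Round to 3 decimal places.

£8.514 per MMBtu

Net carry = r + u − y = 0.0334 + 0.0071 − 0.0677 = -0.0272
F = S·e^((r+u−y)T) = 8.611 · e^(-0.0272 × 5/12) = 8.611 · e^-0.011333
= 8.611 × 0.988731 = £8.514 per MMBtu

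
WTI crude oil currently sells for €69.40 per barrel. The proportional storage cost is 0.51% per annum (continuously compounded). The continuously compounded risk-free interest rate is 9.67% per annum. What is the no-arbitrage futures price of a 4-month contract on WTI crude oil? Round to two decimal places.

Net carry = r + u − y = 0.0967 + 0.0051 − 0.0000 = 0.1018
F = S·e^((r+u−y)T) = 69.40 · e^(0.1018 × 4/12) = 69.40 · e^0.033933
= 69.40 × 1.034515 = €71.80 per barrel

€71.80 per barrel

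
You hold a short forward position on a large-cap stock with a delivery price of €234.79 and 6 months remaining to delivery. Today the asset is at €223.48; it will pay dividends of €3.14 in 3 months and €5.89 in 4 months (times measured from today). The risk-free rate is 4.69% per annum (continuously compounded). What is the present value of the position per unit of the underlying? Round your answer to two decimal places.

€14.77

PV(remaining dividends) I = 3.14·e^(−0.0469·3/12) + 5.89·e^(−0.0469·4/12) = 8.9020
Current forward F = (S − I)·e^(rT) = (223.48 − 8.9020)·e^(0.0469·6/12) = 214.5780 × 1.023727 = 219.6693
Value (long) = (F − K)·e^(−rT) = (219.6693 − 234.79) × 0.976823 = -14.7702
Short position value = −(long value) = €14.77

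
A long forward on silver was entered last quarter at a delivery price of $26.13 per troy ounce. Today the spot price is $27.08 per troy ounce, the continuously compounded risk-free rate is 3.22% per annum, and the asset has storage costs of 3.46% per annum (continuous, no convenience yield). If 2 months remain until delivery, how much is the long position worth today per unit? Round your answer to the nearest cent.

$1.25 per troy ounce

Current fair forward for the remaining 2 months: F = S·e^((r + u)·T), (r + u) = 0.0322 + 0.0346 = 0.0668
F = 27.08 · e^(0.0668 × 2/12) = 27.08 × 1.011196 = 27.3832
Value of long forward = (F − K)·e^(−rT) = (27.3832 − 26.13) · e^(−0.0322·2/12)
= 1.2532 × 0.994648 = 1.25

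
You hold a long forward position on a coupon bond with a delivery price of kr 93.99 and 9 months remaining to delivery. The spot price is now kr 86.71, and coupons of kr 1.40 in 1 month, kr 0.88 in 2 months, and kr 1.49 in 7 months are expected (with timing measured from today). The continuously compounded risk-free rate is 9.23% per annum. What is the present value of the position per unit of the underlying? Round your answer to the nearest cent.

PV(remaining coupons) I = 1.40·e^(−0.0923·1/12) + 0.88·e^(−0.0923·2/12) + 1.49·e^(−0.0923·7/12) = 3.6677
Current forward F = (S − I)·e^(rT) = (86.71 − 3.6677)·e^(0.0923·9/12) = 83.0423 × 1.071677 = 88.9945
Value (long) = (F − K)·e^(−rT) = (88.9945 − 93.99) × 0.933117 = -4.6614
Value = -kr 4.66

-kr 4.66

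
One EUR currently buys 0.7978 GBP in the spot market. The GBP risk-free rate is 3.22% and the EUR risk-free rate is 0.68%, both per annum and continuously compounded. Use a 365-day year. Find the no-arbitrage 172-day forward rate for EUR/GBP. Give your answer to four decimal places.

F = S·e^((r_GBP − r_EUR)T) = 0.7978 · e^((0.0322 − 0.0068) × 172/365)
= 0.7978 · e^0.011969 = 0.7978 × 1.012041
F = 0.8074 GBP per EUR

0.8074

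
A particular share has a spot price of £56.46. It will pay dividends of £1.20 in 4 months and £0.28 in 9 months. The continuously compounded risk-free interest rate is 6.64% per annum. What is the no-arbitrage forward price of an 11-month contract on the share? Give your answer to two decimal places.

£58.47

PV(dividends) I = 1.20·e^(−0.0664·4/12) + 0.28·e^(−0.0664·9/12)
I = 1.1737 + 0.2664 = 1.4401
F = (S − I)·e^(rT) = (56.46 − 1.4401) · e^(0.0664·11/12)
= 55.0199 · e^0.060867 = 55.0199 × 1.062758 = £58.47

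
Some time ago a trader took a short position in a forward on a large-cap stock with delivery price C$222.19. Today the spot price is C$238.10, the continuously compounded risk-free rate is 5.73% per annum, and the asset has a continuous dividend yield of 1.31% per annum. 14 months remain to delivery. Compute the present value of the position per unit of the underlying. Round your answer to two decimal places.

Current fair forward for the remaining 14 months: F = S·e^((r − q)·T), (r − q) = 0.0573 − 0.0131 = 0.0442
F = 238.10 · e^(0.0442 × 14/12) = 238.10 × 1.052919 = 250.7000
Value of long forward = (F − K)·e^(−rT) = (250.7000 − 222.19) · e^(−0.0573·14/12)
= 28.5100 × 0.935335 = 26.67
Short position value = −(long value) = -C$26.67

-C$26.67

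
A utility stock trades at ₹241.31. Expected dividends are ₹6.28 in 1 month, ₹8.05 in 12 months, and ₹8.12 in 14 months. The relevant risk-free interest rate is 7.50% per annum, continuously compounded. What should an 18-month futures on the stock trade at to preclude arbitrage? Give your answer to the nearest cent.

₹246.38

PV(dividends) I = 6.28·e^(−0.0750·1/12) + 8.05·e^(−0.0750·12/12) + 8.12·e^(−0.0750·14/12)
I = 6.2409 + 7.4683 + 7.4397 = 21.1489
F = (S − I)·e^(rT) = (241.31 − 21.1489) · e^(0.0750·18/12)
= 220.1611 · e^0.112500 = 220.1611 × 1.119072 = ₹246.38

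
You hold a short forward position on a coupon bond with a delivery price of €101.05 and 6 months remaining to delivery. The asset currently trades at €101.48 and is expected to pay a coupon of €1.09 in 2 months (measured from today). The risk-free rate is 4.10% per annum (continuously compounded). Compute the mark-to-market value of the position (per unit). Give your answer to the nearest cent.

PV(remaining coupons) I = 1.09·e^(−0.0410·2/12) = 1.0826
Current forward F = (S − I)·e^(rT) = (101.48 − 1.0826)·e^(0.0410·6/12) = 100.3974 × 1.020712 = 102.4768
Value (long) = (F − K)·e^(−rT) = (102.4768 − 101.05) × 0.979709 = 1.3978
Short position value = −(long value) = -€1.40

-€1.40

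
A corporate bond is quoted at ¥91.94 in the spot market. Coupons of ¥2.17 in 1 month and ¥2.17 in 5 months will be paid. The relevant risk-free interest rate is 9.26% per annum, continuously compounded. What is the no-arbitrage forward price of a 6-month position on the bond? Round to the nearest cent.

¥91.85

PV(coupons) I = 2.17·e^(−0.0926·1/12) + 2.17·e^(−0.0926·5/12)
I = 2.1533 + 2.0879 = 4.2412
F = (S − I)·e^(rT) = (91.94 − 4.2412) · e^(0.0926·6/12)
= 87.6988 · e^0.046300 = 87.6988 × 1.047389 = ¥91.85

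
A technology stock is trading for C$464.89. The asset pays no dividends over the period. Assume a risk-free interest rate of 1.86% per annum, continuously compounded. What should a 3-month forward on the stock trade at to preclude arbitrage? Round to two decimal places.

C$467.06

F = S·e^(rT) = 464.89 · e^(0.0186 × 3/12)
= 464.89 · e^0.004650 = 464.89 × 1.004661
F = C$467.06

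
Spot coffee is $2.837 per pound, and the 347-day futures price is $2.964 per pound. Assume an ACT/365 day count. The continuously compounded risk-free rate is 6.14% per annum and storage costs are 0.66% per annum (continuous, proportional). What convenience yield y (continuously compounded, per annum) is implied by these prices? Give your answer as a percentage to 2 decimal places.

2.19%

F = S·e^((r+u−y)T) ⇒ (r+u−y) = ln(F/S)/T
ln(2.964/2.837) = 0.043793; /T ⇒ 0.046065
y = r + u − ln(F/S)/T = 0.0614 + 0.0066 − 0.046065 = 0.021935
y = 2.19%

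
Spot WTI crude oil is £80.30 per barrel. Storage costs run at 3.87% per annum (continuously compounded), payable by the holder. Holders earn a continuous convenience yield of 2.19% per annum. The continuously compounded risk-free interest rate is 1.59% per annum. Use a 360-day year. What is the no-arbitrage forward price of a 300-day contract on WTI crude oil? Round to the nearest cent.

Net carry = r + u − y = 0.0159 + 0.0387 − 0.0219 = 0.0327
F = S·e^((r+u−y)T) = 80.30 · e^(0.0327 × 300/360) = 80.30 · e^0.027250
= 80.30 × 1.027625 = £82.52 per barrel

£82.52 per barrel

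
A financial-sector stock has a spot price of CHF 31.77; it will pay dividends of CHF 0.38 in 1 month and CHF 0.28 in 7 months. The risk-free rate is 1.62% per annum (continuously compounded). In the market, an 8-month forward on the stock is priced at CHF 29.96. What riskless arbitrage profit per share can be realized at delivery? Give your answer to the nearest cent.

PV(dividends) I = 0.38·e^(−0.0162·1/12) + 0.28·e^(−0.0162·7/12) = 0.6569
Fair forward F* = (S − I)·e^(rT) = (31.77 − 0.6569)·e^0.010800 = 31.1131 × 1.010859 = 31.4510
Market CHF 29.96 < fair 31.4510: forward underpriced → reverse cash-and-carry (short the stock, invest proceeds at r, pay the dividends, go long the forward).
Profit at T = |F_mkt − F*| = |29.96 − 31.4510| = CHF 1.49 per share

CHF 1.49 per share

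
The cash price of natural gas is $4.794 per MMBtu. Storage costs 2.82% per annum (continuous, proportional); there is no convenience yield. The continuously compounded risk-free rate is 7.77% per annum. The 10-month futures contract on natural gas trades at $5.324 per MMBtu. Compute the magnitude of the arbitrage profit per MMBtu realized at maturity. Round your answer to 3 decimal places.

$0.088 per MMBtu

Fair futures: F* = S·e^(carry·T), with carry = (r + u) = 0.0777 + 0.0282 = 0.1059
F* = 4.794 · e^(0.1059 × 10/12) = 4.794 · e^0.088250 = 4.794 × 1.092261 = $5.2363
Market $5.324 > fair $5.2363: forward overpriced → cash-and-carry (buy spot, short the forward).
At maturity, profit = |F_mkt − F*| = |5.324 − 5.2363| = $0.088 per MMBtu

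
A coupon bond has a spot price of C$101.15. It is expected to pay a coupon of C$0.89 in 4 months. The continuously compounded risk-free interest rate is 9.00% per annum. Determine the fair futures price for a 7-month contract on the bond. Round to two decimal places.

PV(coupons) I = 0.89·e^(−0.0900·4/12)
I = 0.8637
F = (S − I)·e^(rT) = (101.15 − 0.8637) · e^(0.0900·7/12)
= 100.2863 · e^0.052500 = 100.2863 × 1.053903 = C$105.69

C$105.69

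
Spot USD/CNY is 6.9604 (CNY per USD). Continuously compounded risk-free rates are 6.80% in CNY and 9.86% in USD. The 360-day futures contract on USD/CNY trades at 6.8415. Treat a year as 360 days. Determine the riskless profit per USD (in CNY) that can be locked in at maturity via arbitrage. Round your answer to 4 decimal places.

0.0909 per USD (in CNY)

Fair futures: F* = S·e^(carry·T), with carry = (r_CNY − r_USD) = 0.0680 − 0.0986 = -0.0306
F* = 6.9604 · e^(-0.0306 × 360/360) = 6.9604 · e^-0.030600 = 6.9604 × 0.969863 = 6.7506
Market 6.8415 > fair 6.7506: forward overpriced → cash-and-carry (buy spot, short the forward).
At maturity, profit = |F_mkt − F*| = |6.8415 − 6.7506| = 0.0909 per USD (in CNY)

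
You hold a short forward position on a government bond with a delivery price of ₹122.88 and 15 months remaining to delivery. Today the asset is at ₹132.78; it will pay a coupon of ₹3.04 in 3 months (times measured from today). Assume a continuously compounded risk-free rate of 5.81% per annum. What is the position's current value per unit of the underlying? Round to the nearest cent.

-₹15.51

PV(remaining coupons) I = 3.04·e^(−0.0581·3/12) = 2.9962
Current forward F = (S − I)·e^(rT) = (132.78 − 2.9962)·e^(0.0581·15/12) = 129.7838 × 1.075327 = 139.5600
Value (long) = (F − K)·e^(−rT) = (139.5600 − 122.88) × 0.929949 = 15.5115
Short position value = −(long value) = -₹15.51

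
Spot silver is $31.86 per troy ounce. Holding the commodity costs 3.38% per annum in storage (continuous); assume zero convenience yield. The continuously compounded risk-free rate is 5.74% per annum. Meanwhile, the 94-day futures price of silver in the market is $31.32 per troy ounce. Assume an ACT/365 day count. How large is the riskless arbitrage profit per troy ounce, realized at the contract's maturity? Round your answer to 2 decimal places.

$1.30 per troy ounce

Fair futures: F* = S·e^(carry·T), with carry = (r + u) = 0.0574 + 0.0338 = 0.0912
F* = 31.86 · e^(0.0912 × 94/365) = 31.86 · e^0.023487 = 31.86 × 1.023765 = $32.6172
Market $31.32 < fair $32.6172: forward underpriced → reverse cash-and-carry (short spot, go long the forward).
At maturity, profit = |F_mkt − F*| = |31.32 − 32.6172| = $1.30 per troy ounce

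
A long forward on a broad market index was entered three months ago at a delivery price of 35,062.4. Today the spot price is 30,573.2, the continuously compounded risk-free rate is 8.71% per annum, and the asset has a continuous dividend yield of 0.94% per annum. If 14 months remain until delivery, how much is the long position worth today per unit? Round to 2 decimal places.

Current fair forward for the remaining 14 months: F = S·e^((r − q)·T), (r − q) = 0.0871 − 0.0094 = 0.0777
F = 30573.2 · e^(0.0777 × 14/12) = 30573.2 × 1.09488573 = 33474.1604
Value of long forward = (F − K)·e^(−rT) = (33474.1604 − 35062.4) · e^(−0.0871·14/12)
= -1588.2396 × 0.90337578 = -1434.78

-1434.78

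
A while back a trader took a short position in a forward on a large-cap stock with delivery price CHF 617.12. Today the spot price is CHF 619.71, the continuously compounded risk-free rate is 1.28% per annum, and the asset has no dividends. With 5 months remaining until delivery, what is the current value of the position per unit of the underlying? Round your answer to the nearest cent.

-CHF 5.87

Current fair forward for the remaining 5 months: F = S·e^(r·T), r = 0.0128
F = 619.71 · e^(0.0128 × 5/12) = 619.71 × 1.005348 = 623.0242
Value of long forward = (F − K)·e^(−rT) = (623.0242 − 617.12) · e^(−0.0128·5/12)
= 5.9042 × 0.994681 = 5.87
Short position value = −(long value) = -CHF 5.87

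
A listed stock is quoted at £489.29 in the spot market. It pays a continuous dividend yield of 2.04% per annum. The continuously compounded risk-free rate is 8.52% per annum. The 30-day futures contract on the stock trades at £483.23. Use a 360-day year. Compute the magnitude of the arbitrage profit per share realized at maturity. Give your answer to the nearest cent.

Fair futures: F* = S·e^(carry·T), with carry = (r − q) = 0.0852 − 0.0204 = 0.0648
F* = 489.29 · e^(0.0648 × 30/360) = 489.29 · e^0.005400 = 489.29 × 1.005415 = £491.9395
Market £483.23 < fair £491.9395: forward underpriced → reverse cash-and-carry (short spot, go long the forward).
At maturity, profit = |F_mkt − F*| = |483.23 − 491.9395| = £8.71 per share

£8.71 per share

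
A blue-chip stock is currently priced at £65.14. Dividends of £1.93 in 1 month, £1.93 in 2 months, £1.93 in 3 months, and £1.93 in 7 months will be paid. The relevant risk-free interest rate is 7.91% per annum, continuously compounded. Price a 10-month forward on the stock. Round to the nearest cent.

£61.51

PV(dividends) I = 1.93·e^(−0.0791·1/12) + 1.93·e^(−0.0791·2/12) + 1.93·e^(−0.0791·3/12) + 1.93·e^(−0.0791·7/12)
I = 1.9173 + 1.9047 + 1.8922 + 1.8430 = 7.5572
F = (S − I)·e^(rT) = (65.14 − 7.5572) · e^(0.0791·10/12)
= 57.5828 · e^0.065917 = 57.5828 × 1.068138 = £61.51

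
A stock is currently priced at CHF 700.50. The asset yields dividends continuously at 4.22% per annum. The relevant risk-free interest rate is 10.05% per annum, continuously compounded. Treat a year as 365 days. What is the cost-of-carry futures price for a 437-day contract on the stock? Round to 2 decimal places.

F = S·e^((r − q)T) = 700.50 · e^((0.1005 − 0.0422) × 437/365)
= 700.50 · e^0.069800 = 700.50 × 1.072294
F = CHF 751.14

CHF 751.14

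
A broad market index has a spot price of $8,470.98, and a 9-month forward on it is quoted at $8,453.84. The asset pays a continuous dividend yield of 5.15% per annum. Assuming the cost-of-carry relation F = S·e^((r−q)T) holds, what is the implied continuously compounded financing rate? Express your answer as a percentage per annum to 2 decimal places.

4.88%

From F = S·e^((r−q)T): (r − q) = ln(F/S)/T
ln(8453.84/8470.98) = ln(0.997977) = -0.002025
(r − q) = -0.002025 / (9/12) = -0.002700
r = ln(F/S)/T + q = -0.002700 + 0.0515 = 0.048800
r = 4.88%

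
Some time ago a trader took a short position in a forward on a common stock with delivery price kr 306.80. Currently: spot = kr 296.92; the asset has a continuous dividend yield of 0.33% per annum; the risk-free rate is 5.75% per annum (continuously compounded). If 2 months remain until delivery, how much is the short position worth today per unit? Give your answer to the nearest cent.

kr 7.12

Current fair forward for the remaining 2 months: F = S·e^((r − q)·T), (r − q) = 0.0575 − 0.0033 = 0.0542
F = 296.92 · e^(0.0542 × 2/12) = 296.92 × 1.009074 = 299.6143
Value of long forward = (F − K)·e^(−rT) = (299.6143 − 306.80) · e^(−0.0575·2/12)
= -7.1857 × 0.990462 = -7.12
Short position value = −(long value) = kr 7.12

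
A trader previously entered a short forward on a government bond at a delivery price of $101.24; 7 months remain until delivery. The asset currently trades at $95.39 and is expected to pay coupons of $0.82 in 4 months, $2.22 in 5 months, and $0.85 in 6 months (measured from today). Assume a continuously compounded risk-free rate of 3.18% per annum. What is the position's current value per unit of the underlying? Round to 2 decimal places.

$7.83

PV(remaining coupons) I = 0.82·e^(−0.0318·4/12) + 2.22·e^(−0.0318·5/12) + 0.85·e^(−0.0318·6/12) = 3.8387
Current forward F = (S − I)·e^(rT) = (95.39 − 3.8387)·e^(0.0318·7/12) = 91.5513 × 1.018723 = 93.2654
Value (long) = (F − K)·e^(−rT) = (93.2654 − 101.24) × 0.981621 = -7.8280
Short position value = −(long value) = $7.83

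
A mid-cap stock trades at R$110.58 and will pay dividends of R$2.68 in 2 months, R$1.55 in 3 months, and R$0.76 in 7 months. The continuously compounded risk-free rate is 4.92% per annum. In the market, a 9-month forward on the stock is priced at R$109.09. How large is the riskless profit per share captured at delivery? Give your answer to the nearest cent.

R$0.53 per share

PV(dividends) I = 2.68·e^(−0.0492·2/12) + 1.55·e^(−0.0492·3/12) + 0.76·e^(−0.0492·7/12) = 4.9277
Fair forward F* = (S − I)·e^(rT) = (110.58 − 4.9277)·e^0.036900 = 105.6523 × 1.037589 = 109.6237
Market R$109.09 < fair 109.6237: forward underpriced → reverse cash-and-carry (short the stock, invest proceeds at r, pay the dividends, go long the forward).
Profit at T = |F_mkt − F*| = |109.09 − 109.6237| = R$0.53 per share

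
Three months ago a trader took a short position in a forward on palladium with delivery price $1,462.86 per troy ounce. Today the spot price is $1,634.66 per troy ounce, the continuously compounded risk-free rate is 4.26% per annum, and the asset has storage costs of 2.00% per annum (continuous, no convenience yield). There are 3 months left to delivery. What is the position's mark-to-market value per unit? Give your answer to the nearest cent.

Current fair forward for the remaining 3 months: F = S·e^((r + u)·T), (r + u) = 0.0426 + 0.0200 = 0.0626
F = 1634.66 · e^(0.0626 × 3/12) = 1634.66 × 1.01577310 = 1660.4437
Value of long forward = (F − K)·e^(−rT) = (1660.4437 − 1462.86) · e^(−0.0426·3/12)
= 197.5837 × 0.98940651 = 195.49
Short position value = −(long value) = -$195.49

-$195.49 per troy ounce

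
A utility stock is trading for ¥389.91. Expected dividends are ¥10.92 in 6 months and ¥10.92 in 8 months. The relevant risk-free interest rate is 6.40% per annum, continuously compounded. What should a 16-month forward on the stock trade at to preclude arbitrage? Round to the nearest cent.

¥401.73

PV(dividends) I = 10.92·e^(−0.0640·6/12) + 10.92·e^(−0.0640·8/12)
I = 10.5761 + 10.4639 = 21.0400
F = (S − I)·e^(rT) = (389.91 − 21.0400) · e^(0.0640·16/12)
= 368.8700 · e^0.085333 = 368.8700 × 1.089080 = ¥401.73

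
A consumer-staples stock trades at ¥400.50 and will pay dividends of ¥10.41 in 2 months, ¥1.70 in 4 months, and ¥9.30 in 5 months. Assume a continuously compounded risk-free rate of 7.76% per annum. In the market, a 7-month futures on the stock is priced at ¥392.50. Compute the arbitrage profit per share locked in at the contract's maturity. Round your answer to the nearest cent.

¥4.64 per share

PV(dividends) I = 10.41·e^(−0.0776·2/12) + 1.70·e^(−0.0776·4/12) + 9.30·e^(−0.0776·5/12) = 20.9369
Fair futures F* = (S − I)·e^(rT) = (400.50 − 20.9369)·e^0.045267 = 379.5631 × 1.046307 = 397.1395
Market ¥392.50 < fair 397.1395: forward underpriced → reverse cash-and-carry (short the stock, invest proceeds at r, pay the dividends, go long the forward).
Profit at T = |F_mkt − F*| = |392.50 − 397.1395| = ¥4.64 per share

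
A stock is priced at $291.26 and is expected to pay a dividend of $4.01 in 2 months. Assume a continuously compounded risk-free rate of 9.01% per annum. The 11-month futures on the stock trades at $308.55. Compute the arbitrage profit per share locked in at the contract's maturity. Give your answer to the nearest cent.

PV(dividends) I = 4.01·e^(−0.0901·2/12) = 3.9502
Fair futures F* = (S − I)·e^(rT) = (291.26 − 3.9502)·e^0.082592 = 287.3098 × 1.086099 = 312.0469
Market $308.55 < fair 312.0469: forward underpriced → reverse cash-and-carry (short the stock, invest proceeds at r, pay the dividends, go long the forward).
Profit at T = |F_mkt − F*| = |308.55 − 312.0469| = $3.50 per share

$3.50 per share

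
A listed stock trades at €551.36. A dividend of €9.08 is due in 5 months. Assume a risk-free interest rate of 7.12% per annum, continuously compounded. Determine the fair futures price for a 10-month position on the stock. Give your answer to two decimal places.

PV(dividends) I = 9.08·e^(−0.0712·5/12)
I = 8.8146
F = (S − I)·e^(rT) = (551.36 − 8.8146) · e^(0.0712·10/12)
= 542.5454 · e^0.059333 = 542.5454 × 1.061129 = €575.71

€575.71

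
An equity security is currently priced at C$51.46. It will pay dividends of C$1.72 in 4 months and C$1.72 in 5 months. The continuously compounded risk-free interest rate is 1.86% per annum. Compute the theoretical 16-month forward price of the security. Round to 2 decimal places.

C$49.25

PV(dividends) I = 1.72·e^(−0.0186·4/12) + 1.72·e^(−0.0186·5/12)
I = 1.7094 + 1.7067 = 3.4161
F = (S − I)·e^(rT) = (51.46 − 3.4161) · e^(0.0186·16/12)
= 48.0439 · e^0.024800 = 48.0439 × 1.025110 = C$49.25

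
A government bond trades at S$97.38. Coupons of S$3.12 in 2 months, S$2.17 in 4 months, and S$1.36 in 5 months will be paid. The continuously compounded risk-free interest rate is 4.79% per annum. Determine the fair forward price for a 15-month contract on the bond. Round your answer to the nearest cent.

S$96.42

PV(coupons) I = 3.12·e^(−0.0479·2/12) + 2.17·e^(−0.0479·4/12) + 1.36·e^(−0.0479·5/12)
I = 3.0952 + 2.1356 + 1.3331 = 6.5639
F = (S − I)·e^(rT) = (97.38 − 6.5639) · e^(0.0479·15/12)
= 90.8161 · e^0.059875 = 90.8161 × 1.061704 = S$96.42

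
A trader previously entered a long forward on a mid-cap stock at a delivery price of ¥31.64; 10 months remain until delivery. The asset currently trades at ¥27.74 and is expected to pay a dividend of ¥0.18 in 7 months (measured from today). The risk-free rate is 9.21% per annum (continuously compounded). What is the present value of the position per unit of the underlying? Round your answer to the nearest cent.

-¥1.73

PV(remaining dividends) I = 0.18·e^(−0.0921·7/12) = 0.1706
Current forward F = (S − I)·e^(rT) = (27.74 − 0.1706)·e^(0.0921·10/12) = 27.5694 × 1.079772 = 29.7687
Value (long) = (F − K)·e^(−rT) = (29.7687 − 31.64) × 0.926121 = -1.7331
Value = -¥1.73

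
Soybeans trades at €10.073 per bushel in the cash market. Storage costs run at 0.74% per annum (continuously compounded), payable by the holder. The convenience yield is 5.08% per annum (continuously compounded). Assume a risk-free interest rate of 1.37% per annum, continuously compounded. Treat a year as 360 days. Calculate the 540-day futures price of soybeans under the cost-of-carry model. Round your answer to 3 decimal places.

€9.634 per bushel

Net carry = r + u − y = 0.0137 + 0.0074 − 0.0508 = -0.0297
F = S·e^((r+u−y)T) = 10.073 · e^(-0.0297 × 540/360) = 10.073 · e^-0.044550
= 10.073 × 0.956428 = €9.634 per bushel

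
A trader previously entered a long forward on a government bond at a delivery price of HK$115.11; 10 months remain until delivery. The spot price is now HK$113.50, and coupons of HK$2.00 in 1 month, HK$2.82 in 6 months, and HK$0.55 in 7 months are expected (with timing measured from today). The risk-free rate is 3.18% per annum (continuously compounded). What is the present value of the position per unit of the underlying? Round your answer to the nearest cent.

PV(remaining coupons) I = 2.00·e^(−0.0318·1/12) + 2.82·e^(−0.0318·6/12) + 0.55·e^(−0.0318·7/12) = 5.3101
Current forward F = (S − I)·e^(rT) = (113.50 − 5.3101)·e^(0.0318·10/12) = 108.1899 × 1.026854 = 111.0952
Value (long) = (F − K)·e^(−rT) = (111.0952 − 115.11) × 0.973848 = -3.9098
Value = -HK$3.91

-HK$3.91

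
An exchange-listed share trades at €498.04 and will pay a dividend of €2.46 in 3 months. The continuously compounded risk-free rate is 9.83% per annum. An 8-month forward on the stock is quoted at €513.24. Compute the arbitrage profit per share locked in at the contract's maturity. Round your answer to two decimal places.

€15.97 per share

PV(dividends) I = 2.46·e^(−0.0983·3/12) = 2.4003
Fair forward F* = (S − I)·e^(rT) = (498.04 − 2.4003)·e^0.065533 = 495.6397 × 1.067728 = 529.2084
Market €513.24 < fair 529.2084: forward underpriced → reverse cash-and-carry (short the stock, invest proceeds at r, pay the dividends, go long the forward).
Profit at T = |F_mkt − F*| = |513.24 − 529.2084| = €15.97 per share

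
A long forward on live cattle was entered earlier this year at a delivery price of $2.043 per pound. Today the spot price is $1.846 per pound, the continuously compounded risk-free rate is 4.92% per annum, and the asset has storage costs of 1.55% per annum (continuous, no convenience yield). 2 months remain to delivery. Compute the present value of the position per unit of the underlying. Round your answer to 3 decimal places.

-$0.176 per pound

Current fair forward for the remaining 2 months: F = S·e^((r + u)·T), (r + u) = 0.0492 + 0.0155 = 0.0647
F = 1.846 · e^(0.0647 × 2/12) = 1.846 × 1.010842 = 1.8660
Value of long forward = (F − K)·e^(−rT) = (1.8660 − 2.043) · e^(−0.0492·2/12)
= -0.1770 × 0.991834 = -0.176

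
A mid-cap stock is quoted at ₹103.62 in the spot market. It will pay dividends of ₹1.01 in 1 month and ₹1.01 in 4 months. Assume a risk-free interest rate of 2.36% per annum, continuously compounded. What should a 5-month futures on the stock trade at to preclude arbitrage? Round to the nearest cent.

PV(dividends) I = 1.01·e^(−0.0236·1/12) + 1.01·e^(−0.0236·4/12)
I = 1.0080 + 1.0021 = 2.0101
F = (S − I)·e^(rT) = (103.62 − 2.0101) · e^(0.0236·5/12)
= 101.6099 · e^0.009833 = 101.6099 × 1.009882 = ₹102.61

₹102.61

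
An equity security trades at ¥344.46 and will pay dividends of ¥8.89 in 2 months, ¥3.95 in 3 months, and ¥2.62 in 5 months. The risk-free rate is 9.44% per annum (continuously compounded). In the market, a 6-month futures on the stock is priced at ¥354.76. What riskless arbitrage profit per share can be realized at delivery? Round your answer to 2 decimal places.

PV(dividends) I = 8.89·e^(−0.0944·2/12) + 3.95·e^(−0.0944·3/12) + 2.62·e^(−0.0944·5/12) = 15.1280
Fair futures F* = (S − I)·e^(rT) = (344.46 − 15.1280)·e^0.047200 = 329.3320 × 1.048332 = 345.2493
Market ¥354.76 > fair 345.2493: forward overpriced → cash-and-carry (borrow at r, buy the stock and collect the dividends, short the forward).
Profit at T = |F_mkt − F*| = |354.76 − 345.2493| = ¥9.51 per share

¥9.51 per share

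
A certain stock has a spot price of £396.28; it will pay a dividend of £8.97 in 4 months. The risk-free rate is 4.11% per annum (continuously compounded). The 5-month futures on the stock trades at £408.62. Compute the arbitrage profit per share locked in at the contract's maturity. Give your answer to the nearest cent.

PV(dividends) I = 8.97·e^(−0.0411·4/12) = 8.8479
Fair futures F* = (S − I)·e^(rT) = (396.28 − 8.8479)·e^0.017125 = 387.4321 × 1.017272 = 394.1238
Market £408.62 > fair 394.1238: forward overpriced → cash-and-carry (borrow at r, buy the stock and collect the dividends, short the forward).
Profit at T = |F_mkt − F*| = |408.62 − 394.1238| = £14.50 per share

£14.50 per share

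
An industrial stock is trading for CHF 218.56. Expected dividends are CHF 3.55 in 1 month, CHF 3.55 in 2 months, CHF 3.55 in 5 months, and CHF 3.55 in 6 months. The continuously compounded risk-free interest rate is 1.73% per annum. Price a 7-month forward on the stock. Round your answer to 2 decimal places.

CHF 206.50

PV(dividends) I = 3.55·e^(−0.0173·1/12) + 3.55·e^(−0.0173·2/12) + 3.55·e^(−0.0173·5/12) + 3.55·e^(−0.0173·6/12)
I = 3.5449 + 3.5398 + 3.5245 + 3.5194 = 14.1286
F = (S − I)·e^(rT) = (218.56 − 14.1286) · e^(0.0173·7/12)
= 204.4314 · e^0.010092 = 204.4314 × 1.010143 = CHF 206.50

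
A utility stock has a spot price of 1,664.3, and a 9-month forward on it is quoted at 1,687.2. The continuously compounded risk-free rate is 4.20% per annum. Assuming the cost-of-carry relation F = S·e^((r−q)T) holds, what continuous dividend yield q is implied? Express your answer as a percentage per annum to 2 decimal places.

2.38%

From F = S·e^((r−q)T): (r − q) = ln(F/S)/T
ln(1687.2/1664.3) = ln(1.013760) = 0.013666
(r − q) = 0.013666 / (9/12) = 0.018221
q = r − ln(F/S)/T = 0.0420 − 0.018221 = 0.023779
q = 2.38%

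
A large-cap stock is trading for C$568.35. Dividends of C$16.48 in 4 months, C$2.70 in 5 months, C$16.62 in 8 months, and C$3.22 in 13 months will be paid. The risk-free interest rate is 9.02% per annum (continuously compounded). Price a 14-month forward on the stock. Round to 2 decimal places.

C$590.13

PV(dividends) I = 16.48·e^(−0.0902·4/12) + 2.70·e^(−0.0902·5/12) + 16.62·e^(−0.0902·8/12) + 3.22·e^(−0.0902·13/12)
I = 15.9919 + 2.6004 + 15.6500 + 2.9202 = 37.1625
F = (S − I)·e^(rT) = (568.35 − 37.1625) · e^(0.0902·14/12)
= 531.1875 · e^0.105233 = 531.1875 × 1.110969 = C$590.13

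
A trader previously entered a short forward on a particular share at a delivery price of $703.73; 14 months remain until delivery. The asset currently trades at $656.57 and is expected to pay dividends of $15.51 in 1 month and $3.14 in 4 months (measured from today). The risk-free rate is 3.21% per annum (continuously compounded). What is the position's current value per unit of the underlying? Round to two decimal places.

PV(remaining dividends) I = 15.51·e^(−0.0321·1/12) + 3.14·e^(−0.0321·4/12) = 18.5751
Current forward F = (S − I)·e^(rT) = (656.57 − 18.5751)·e^(0.0321·14/12) = 637.9949 × 1.038160 = 662.3408
Value (long) = (F − K)·e^(−rT) = (662.3408 − 703.73) × 0.963243 = -39.8679
Short position value = −(long value) = $39.87

$39.87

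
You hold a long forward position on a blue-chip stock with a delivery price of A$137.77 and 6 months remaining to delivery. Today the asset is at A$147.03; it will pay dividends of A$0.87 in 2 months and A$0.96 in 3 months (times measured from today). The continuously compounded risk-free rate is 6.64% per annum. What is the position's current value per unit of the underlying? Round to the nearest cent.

PV(remaining dividends) I = 0.87·e^(−0.0664·2/12) + 0.96·e^(−0.0664·3/12) = 1.8046
Current forward F = (S − I)·e^(rT) = (147.03 − 1.8046)·e^(0.0664·6/12) = 145.2254 × 1.033757 = 150.1278
Value (long) = (F − K)·e^(−rT) = (150.1278 − 137.77) × 0.967345 = 11.9543
Value = A$11.95

A$11.95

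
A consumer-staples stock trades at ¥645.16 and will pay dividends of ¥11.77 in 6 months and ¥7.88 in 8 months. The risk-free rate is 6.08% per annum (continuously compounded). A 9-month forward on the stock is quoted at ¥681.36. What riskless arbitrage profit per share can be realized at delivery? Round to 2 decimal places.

¥25.97 per share

PV(dividends) I = 11.77·e^(−0.0608·6/12) + 7.88·e^(−0.0608·8/12) = 18.9846
Fair forward F* = (S − I)·e^(rT) = (645.16 − 18.9846)·e^0.045600 = 626.1754 × 1.046656 = 655.3902
Market ¥681.36 > fair 655.3902: forward overpriced → cash-and-carry (borrow at r, buy the stock and collect the dividends, short the forward).
Profit at T = |F_mkt − F*| = |681.36 − 655.3902| = ¥25.97 per share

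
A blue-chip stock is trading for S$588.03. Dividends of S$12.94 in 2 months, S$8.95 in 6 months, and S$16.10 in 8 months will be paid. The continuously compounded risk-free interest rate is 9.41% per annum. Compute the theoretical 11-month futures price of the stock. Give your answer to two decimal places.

PV(dividends) I = 12.94·e^(−0.0941·2/12) + 8.95·e^(−0.0941·6/12) + 16.10·e^(−0.0941·8/12)
I = 12.7386 + 8.5387 + 15.1210 = 36.3983
F = (S − I)·e^(rT) = (588.03 − 36.3983) · e^(0.0941·11/12)
= 551.6317 · e^0.086258 = 551.6317 × 1.090088 = S$601.33

S$601.33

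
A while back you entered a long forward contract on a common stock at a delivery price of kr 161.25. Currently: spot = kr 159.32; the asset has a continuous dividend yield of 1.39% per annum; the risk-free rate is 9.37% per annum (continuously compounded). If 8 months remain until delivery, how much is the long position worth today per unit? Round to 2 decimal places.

Current fair forward for the remaining 8 months: F = S·e^((r − q)·T), (r − q) = 0.0937 − 0.0139 = 0.0798
F = 159.32 · e^(0.0798 × 8/12) = 159.32 × 1.054641 = 168.0254
Value of long forward = (F − K)·e^(−rT) = (168.0254 − 161.25) · e^(−0.0937·8/12)
= 6.7754 × 0.939444 = 6.37

kr 6.37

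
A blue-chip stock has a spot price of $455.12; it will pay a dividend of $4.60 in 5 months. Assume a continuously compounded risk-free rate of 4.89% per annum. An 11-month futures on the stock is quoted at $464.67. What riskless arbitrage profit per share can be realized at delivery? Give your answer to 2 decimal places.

$6.60 per share

PV(dividends) I = 4.60·e^(−0.0489·5/12) = 4.5072
Fair futures F* = (S − I)·e^(rT) = (455.12 − 4.5072)·e^0.044825 = 450.6128 × 1.045845 = 471.2711
Market $464.67 < fair 471.2711: forward underpriced → reverse cash-and-carry (short the stock, invest proceeds at r, pay the dividends, go long the forward).
Profit at T = |F_mkt − F*| = |464.67 − 471.2711| = $6.60 per share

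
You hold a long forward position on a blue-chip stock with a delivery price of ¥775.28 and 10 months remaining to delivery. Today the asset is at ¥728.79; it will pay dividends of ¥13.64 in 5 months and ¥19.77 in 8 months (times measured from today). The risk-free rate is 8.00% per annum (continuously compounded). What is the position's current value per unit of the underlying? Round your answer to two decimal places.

PV(remaining dividends) I = 13.64·e^(−0.0800·5/12) + 19.77·e^(−0.0800·8/12) = 31.9361
Current forward F = (S − I)·e^(rT) = (728.79 − 31.9361)·e^(0.0800·10/12) = 696.8539 × 1.068939 = 744.8943
Value (long) = (F − K)·e^(−rT) = (744.8943 − 775.28) × 0.935507 = -28.4260
Value = -¥28.43

-¥28.43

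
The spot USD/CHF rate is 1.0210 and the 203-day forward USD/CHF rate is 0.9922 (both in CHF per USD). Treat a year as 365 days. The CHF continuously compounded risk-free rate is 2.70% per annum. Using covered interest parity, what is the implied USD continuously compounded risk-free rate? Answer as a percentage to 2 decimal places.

7.84%

F = S·e^((r_CHF − r_USD)T) ⇒ r_USD = r_CHF − ln(F/S)/T
ln(0.9922/1.0210) = -0.028613; /(203/365) = -0.051447
r_USD = 0.0270 + 0.051447 = 0.078447
r_USD = 7.84%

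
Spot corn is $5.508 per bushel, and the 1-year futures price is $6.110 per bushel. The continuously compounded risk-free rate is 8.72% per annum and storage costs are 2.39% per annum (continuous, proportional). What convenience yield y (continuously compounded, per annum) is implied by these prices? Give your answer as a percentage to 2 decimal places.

0.74%

F = S·e^((r+u−y)T) ⇒ (r+u−y) = ln(F/S)/T
ln(6.110/5.508) = 0.103725; /T ⇒ 0.103725
y = r + u − ln(F/S)/T = 0.0872 + 0.0239 − 0.103725 = 0.007375
y = 0.74%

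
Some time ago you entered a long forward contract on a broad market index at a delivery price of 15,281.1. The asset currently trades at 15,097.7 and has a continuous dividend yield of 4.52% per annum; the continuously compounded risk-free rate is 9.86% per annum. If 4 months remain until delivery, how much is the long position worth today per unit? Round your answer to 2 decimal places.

Current fair forward for the remaining 4 months: F = S·e^((r − q)·T), (r − q) = 0.0986 − 0.0452 = 0.0534
F = 15097.7 · e^(0.0534 × 4/12) = 15097.7 × 1.01795936 = 15368.8450
Value of long forward = (F − K)·e^(−rT) = (15368.8450 − 15281.1) · e^(−0.0986·4/12)
= 87.7450 × 0.96766757 = 84.91

84.91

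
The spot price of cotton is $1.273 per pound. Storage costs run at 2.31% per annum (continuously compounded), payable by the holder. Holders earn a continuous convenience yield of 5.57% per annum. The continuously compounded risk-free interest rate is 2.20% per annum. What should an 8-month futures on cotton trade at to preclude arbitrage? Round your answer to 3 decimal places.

$1.264 per pound

Net carry = r + u − y = 0.0220 + 0.0231 − 0.0557 = -0.0106
F = S·e^((r+u−y)T) = 1.273 · e^(-0.0106 × 8/12) = 1.273 · e^-0.007067
= 1.273 × 0.992958 = $1.264 per pound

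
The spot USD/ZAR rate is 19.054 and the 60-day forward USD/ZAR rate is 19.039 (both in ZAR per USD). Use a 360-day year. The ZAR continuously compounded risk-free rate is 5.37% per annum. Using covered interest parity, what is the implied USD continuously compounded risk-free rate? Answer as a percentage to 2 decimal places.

5.84%

F = S·e^((r_ZAR − r_USD)T) ⇒ r_USD = r_ZAR − ln(F/S)/T
ln(19.039/19.054) = -0.000788; /(60/360) = -0.004728
r_USD = 0.0537 + 0.004728 = 0.058428
r_USD = 5.84%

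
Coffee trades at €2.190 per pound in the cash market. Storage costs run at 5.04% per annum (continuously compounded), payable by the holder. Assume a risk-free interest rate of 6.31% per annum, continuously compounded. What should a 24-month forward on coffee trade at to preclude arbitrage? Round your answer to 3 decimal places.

€2.748 per pound

Net carry = r + u − y = 0.0631 + 0.0504 − 0.0000 = 0.1135
F = S·e^((r+u−y)T) = 2.190 · e^(0.1135 × 24/12) = 2.190 · e^0.227000
= 2.190 × 1.254830 = €2.748 per pound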